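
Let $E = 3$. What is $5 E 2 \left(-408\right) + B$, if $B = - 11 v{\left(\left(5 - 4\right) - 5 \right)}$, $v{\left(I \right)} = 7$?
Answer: $-12317$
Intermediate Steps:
$B = -77$ ($B = \left(-11\right) 7 = -77$)
$5 E 2 \left(-408\right) + B = 5 \cdot 3 \cdot 2 \left(-408\right) - 77 = 15 \cdot 2 \left(-408\right) - 77 = 30 \left(-408\right) - 77 = -12240 - 77 = -12317$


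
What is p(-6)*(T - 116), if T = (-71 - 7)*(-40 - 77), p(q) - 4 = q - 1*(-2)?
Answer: 0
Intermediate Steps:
p(q) = 6 + q (p(q) = 4 + (q - 1*(-2)) = 4 + (q + 2) = 4 + (2 + q) = 6 + q)
T = 9126 (T = -78*(-117) = 9126)
p(-6)*(T - 116) = (6 - 6)*(9126 - 116) = 0*9010 = 0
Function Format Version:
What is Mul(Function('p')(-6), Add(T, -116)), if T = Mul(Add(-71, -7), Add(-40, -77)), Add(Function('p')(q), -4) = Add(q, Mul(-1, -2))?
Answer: 0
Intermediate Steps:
Function('p')(q) = Add(6, q) (Function('p')(q) = Add(4, Add(q, Mul(-1, -2))) = Add(4, Add(q, 2)) = Add(4, Add(2, q)) = Add(6, q))
T = 9126 (T = Mul(-78, -117) = 9126)
Mul(Function('p')(-6), Add(T, -116)) = Mul(Add(6, -6), Add(9126, -116)) = Mul(0, 9010) = 0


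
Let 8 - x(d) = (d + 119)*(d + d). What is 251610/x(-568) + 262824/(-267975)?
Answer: -33580024649/22780376100 ≈ -1.4741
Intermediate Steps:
x(d) = 8 - 2*d*(119 + d) (x(d) = 8 - (d + 119)*(d + d) = 8 - (119 + d)*2*d = 8 - 2*d*(119 + d))
251610/x(-568) + 262824/(-267975) = 251610/(8 - 238*(-568) - 2*(-568)²) + 262824/(-267975) = 251610/(8 + 135184 - 2*322624) + 262824*(-1/267975) = 251610/(8 + 135184 - 645248) - 87608/89325 = 251610/(-510056) - 87608/89325 = 251610*(-1/510056) - 87608/89325 = -125805/255028 - 87608/89325 = -33580024649/22780376100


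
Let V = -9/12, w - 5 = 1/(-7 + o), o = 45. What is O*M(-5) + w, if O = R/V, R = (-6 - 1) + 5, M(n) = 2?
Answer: 1181/114 ≈ 10.360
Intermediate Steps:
w = 191/38 (w = 5 + 1/(-7 + 45) = 5 + 1/38 = 191/38 ≈ 5.0263)
R = -2 (R = -7 + 5 = -2)
V = -¾ (V = -9*1/12 = -¾ ≈ -0.75000)
O = 8/3 (O = -2/(-¾) = -2*(-4/3) = 8/3 ≈ 2.6667)
O*M(-5) + w = (8/3)*2 + 191/38 = 16/3 + 191/38 = 1181/114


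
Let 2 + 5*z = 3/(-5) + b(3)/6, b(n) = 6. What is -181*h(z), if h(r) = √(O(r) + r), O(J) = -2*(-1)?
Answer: -181*√42/5 ≈ -234.60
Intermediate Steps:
O(J) = 2
z = -8/25 (z = -⅖ + (3/(-5) + 6/6)/5 = -⅖ + (3*(-⅕) + 6*(⅙))/5 = -⅖ + (-⅗ + 1)/5 = -⅖ + (⅕)*(⅖) = -⅖ + 2/25 = -8/25 ≈ -0.32000)
h(r) = √(2 + r)
-181*h(z) = -181*√(2 - 8/25) = -181*√42/5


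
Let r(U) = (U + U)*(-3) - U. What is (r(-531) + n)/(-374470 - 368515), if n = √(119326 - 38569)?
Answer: -3717/742985 - 9*√997/742985 ≈ -0.0053853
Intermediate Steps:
r(U) = -7*U (r(U) = (2*U)*(-3) - U = -6*U - U = -7*U)
n = 9*√997 (n = √80757 = 9*√997 ≈ 284.18)
(r(-531) + n)/(-374470 - 368515) = (-7*(-531) + 9*√997)/(-374470 - 368515) = (3717 + 9*√997)/(-742985) = (3717 + 9*√997)*(-1/742985) = -3717/742985 - 9*√997/742985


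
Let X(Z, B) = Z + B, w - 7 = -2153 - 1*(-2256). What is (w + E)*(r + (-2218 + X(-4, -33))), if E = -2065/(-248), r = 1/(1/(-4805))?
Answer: -51793925/62 ≈ -8.3539e+5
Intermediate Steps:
w = 110 (w = 7 + (-2153 - 1*(-2256)) = 7 + (-2153 + 2256) = 7 + 103 = 110)
r = -4805 (r = 1/(-1/4805) = -4805)
X(Z, B) = B + Z
E = 2065/248 (E = -2065*(-1/248) = 2065/248 ≈ 8.3266)
(w + E)*(r + (-2218 + X(-4, -33))) = (110 + 2065/248)*(-4805 + (-2218 + (-33 - 4))) = 29345*(-4805 + (-2218 - 37))/248 = 29345*(-4805 - 2255)/248 = (29345/248)*(-7060) = -51793925/62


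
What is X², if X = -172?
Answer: 29584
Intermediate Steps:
X² = (-172)² = 29584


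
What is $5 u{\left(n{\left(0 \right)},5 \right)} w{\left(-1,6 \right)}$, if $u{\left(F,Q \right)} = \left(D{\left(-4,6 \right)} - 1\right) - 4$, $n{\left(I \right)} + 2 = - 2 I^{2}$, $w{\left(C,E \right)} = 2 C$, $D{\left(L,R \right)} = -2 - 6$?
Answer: $130$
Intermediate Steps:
$D{\left(L,R \right)} = -8$ ($D{\left(L,R \right)} = -2 - 6 = -8$)
$n{\left(I \right)} = -2 - 2 I^{2}$
$u{\left(F,Q \right)} = -13$ ($u{\left(F,Q \right)} = \left(-8 - 1\right) - 4 = -9 - 4 = -13$)
$5 u{\left(n{\left(0 \right)},5 \right)} w{\left(-1,6 \right)} = 5 \left(-13\right) 2 \left(-1\right) = \left(-65\right) \left(-2\right) = 130$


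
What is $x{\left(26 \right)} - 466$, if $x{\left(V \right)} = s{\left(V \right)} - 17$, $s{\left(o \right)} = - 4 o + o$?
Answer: $-561$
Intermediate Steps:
$s{\left(o \right)} = - 3 o$
$x{\left(V \right)} = -17 - 3 V$ ($x{\left(V \right)} = - 3 V - 17 = -17 - 3 V$)
$x{\left(26 \right)} - 466 = \left(-17 - 78\right) - 466 = -95 - 466 = -561$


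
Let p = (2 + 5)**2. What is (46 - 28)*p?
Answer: 882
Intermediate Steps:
p = 49 (p = 7**2 = 49)
(46 - 28)*p = (46 - 28)*49 = 18*49 = 882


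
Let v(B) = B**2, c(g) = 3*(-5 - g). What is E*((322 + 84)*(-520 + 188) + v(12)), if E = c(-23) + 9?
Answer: -8482824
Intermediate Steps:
c(g) = -15 - 3*g
E = 63 (E = (-15 - 3*(-23)) + 9 = (-15 + 69) + 9 = 54 + 9 = 63)
E*((322 + 84)*(-520 + 188) + v(12)) = 63*((322 + 84)*(-520 + 188) + 12**2) = 63*(406*(-332) + 144) = 63*(-134792 + 144) = 63*(-134648) = -8482824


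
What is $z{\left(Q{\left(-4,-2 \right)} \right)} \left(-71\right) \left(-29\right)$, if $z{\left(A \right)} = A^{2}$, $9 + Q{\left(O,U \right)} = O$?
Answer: $347971$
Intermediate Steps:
$Q{\left(O,U \right)} = -9 + O$
$z{\left(Q{\left(-4,-2 \right)} \right)} \left(-71\right) \left(-29\right) = \left(-9 - 4\right)^{2} \left(-71\right) \left(-29\right) = \left(-13\right)^{2} \left(-71\right) \left(-29\right) = 169 \left(-71\right) \left(-29\right) = \left(-11999\right) \left(-29\right) = 347971$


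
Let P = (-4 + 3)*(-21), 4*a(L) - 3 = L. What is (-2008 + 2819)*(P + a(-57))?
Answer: 12165/2 ≈ 6082.5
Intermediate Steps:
a(L) = ¾ + L/4
P = 21 (P = -1*(-21) = 21)
(-2008 + 2819)*(P + a(-57)) = (-2008 + 2819)*(21 + (¾ + (¼)*(-57))) = 811*(21 + (¾ - 57/4)) = 811*(21 - 27/2) = 811*(15/2) = 12165/2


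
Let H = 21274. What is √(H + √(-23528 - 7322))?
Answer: √(21274 + 5*I*√1234) ≈ 145.86 + 0.6021*I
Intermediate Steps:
√(H + √(-23528 - 7322)) = √(21274 + √(-23528 - 7322)) = √(21274 + √(-30850)) = √(21274 + 5*I*√1234)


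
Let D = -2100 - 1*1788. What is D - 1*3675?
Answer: -7563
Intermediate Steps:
D = -3888 (D = -2100 - 1788 = -3888)
D - 1*3675 = -3888 - 1*3675 = -3888 - 3675 = -7563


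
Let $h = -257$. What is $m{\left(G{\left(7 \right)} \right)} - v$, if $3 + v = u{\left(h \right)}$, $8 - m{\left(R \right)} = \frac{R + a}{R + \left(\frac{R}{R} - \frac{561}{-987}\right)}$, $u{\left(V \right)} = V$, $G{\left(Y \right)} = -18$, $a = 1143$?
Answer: $\frac{606311}{1802} \approx 336.47$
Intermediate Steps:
$m{\left(R \right)} = 8 - \frac{1143 + R}{\frac{516}{329} + R}$ ($m{\left(R \right)} = 8 - \frac{R + 1143}{R + \left(\frac{R}{R} - \frac{561}{-987}\right)} = 8 - \frac{1143 + R}{R + \left(1 - - \frac{187}{329}\right)} = 8 - \frac{1143 + R}{R + \left(1 + \frac{187}{329}\right)} = 8 - \frac{1143 + R}{R + \frac{516}{329}} = 8 - \frac{1143 + R}{\frac{516}{329} + R}$)
$v = -260$ ($v = -3 - 257 = -260$)
$m{\left(G{\left(7 \right)} \right)} - v = \frac{-371919 + 2303 \left(-18\right)}{516 + 329 \left(-18\right)} - -260 = \frac{-371919 - 41454}{516 - 5922} + 260 = \frac{1}{-5406} \left(-413373\right) + 260 = \left(- \frac{1}{5406}\right) \left(-413373\right) + 260 = \frac{137791}{1802} + 260 = \frac{606311}{1802}$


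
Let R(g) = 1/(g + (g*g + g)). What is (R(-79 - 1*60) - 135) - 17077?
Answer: -327768115/19043 ≈ -17212.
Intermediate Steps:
R(g) = 1/(g**2 + 2*g) (R(g) = 1/(g + (g**2 + g)) = 1/(g + (g + g**2)) = 1/(g**2 + 2*g))
(R(-79 - 1*60) - 135) - 17077 = (1/((-79 - 1*60)*(2 + (-79 - 1*60))) - 135) - 17077 = (1/((-79 - 60)*(2 + (-79 - 60))) - 135) - 17077 = (1/((-139)*(2 - 139)) - 135) - 17077 = (-1/139/(-137) - 135) - 17077 = (-1/139*(-1/137) - 135) - 17077 = (1/19043 - 135) - 17077 = -2570804/19043 - 17077 = -327768115/19043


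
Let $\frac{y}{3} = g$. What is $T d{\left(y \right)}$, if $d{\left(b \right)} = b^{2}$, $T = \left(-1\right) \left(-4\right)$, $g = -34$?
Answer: $41616$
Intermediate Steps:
$T = 4$
$y = -102$ ($y = 3 \left(-34\right) = -102$)
$T d{\left(y \right)} = 4 \left(-102\right)^{2} = 4 \cdot 10404 = 41616$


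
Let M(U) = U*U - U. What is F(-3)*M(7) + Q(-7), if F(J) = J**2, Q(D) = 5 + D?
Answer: 376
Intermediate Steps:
M(U) = U**2 - U
F(-3)*M(7) + Q(-7) = (-3)**2*(7*(-1 + 7)) + (5 - 7) = 9*(7*6) - 2 = 9*42 - 2 = 378 - 2 = 376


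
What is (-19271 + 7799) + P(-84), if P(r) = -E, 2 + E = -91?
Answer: -11379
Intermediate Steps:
E = -93 (E = -2 - 91 = -93)
P(r) = 93 (P(r) = -1*(-93) = 93)
(-19271 + 7799) + P(-84) = (-19271 + 7799) + 93 = -11472 + 93 = -11379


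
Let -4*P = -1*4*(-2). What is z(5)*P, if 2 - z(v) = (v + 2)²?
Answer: 94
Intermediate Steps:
P = -2 (P = -(-1*4)*(-2)/4 = -(-1)*(-2) = -¼*8 = -2)
z(v) = 2 - (2 + v)² (z(v) = 2 - (v + 2)² = 2 - (2 + v)²)
z(5)*P = (2 - (2 + 5)²)*(-2) = (2 - 1*7²)*(-2) = (2 - 1*49)*(-2) = (2 - 49)*(-2) = -47*(-2) = 94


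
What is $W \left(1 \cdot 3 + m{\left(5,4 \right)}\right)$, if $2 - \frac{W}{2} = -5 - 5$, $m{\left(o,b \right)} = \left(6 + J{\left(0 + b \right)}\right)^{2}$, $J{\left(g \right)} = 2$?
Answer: $1608$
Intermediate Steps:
$m{\left(o,b \right)} = 64$ ($m{\left(o,b \right)} = \left(6 + 2\right)^{2} = 8^{2} = 64$)
$W = 24$ ($W = 4 - 2 \left(-5 - 5\right) = 4 - -20 = 4 + 20 = 24$)
$W \left(1 \cdot 3 + m{\left(5,4 \right)}\right) = 24 \left(1 \cdot 3 + 64\right) = 24 \left(3 + 64\right) = 24 \cdot 67 = 1608$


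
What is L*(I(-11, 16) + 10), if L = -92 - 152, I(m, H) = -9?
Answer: -244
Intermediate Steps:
L = -244
L*(I(-11, 16) + 10) = -244*(-9 + 10) = -244*1 = -244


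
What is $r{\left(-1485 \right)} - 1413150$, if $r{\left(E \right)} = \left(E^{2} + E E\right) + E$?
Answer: $2995815$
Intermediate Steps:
$r{\left(E \right)} = E + 2 E^{2}$ ($r{\left(E \right)} = \left(E^{2} + E^{2}\right) + E = 2 E^{2} + E = E + 2 E^{2}$)
$r{\left(-1485 \right)} - 1413150 = - 1485 \left(1 + 2 \left(-1485\right)\right) - 1413150 = - 1485 \left(1 - 2970\right) - 1413150 = \left(-1485\right) \left(-2969\right) - 1413150 = 4408965 - 1413150 = 2995815$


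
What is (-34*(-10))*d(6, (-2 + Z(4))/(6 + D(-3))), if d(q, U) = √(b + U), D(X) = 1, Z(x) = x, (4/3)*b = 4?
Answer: 340*√161/7 ≈ 616.30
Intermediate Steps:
b = 3 (b = (¾)*4 = 3)
d(q, U) = √(3 + U)
(-34*(-10))*d(6, (-2 + Z(4))/(6 + D(-3))) = (-34*(-10))*√(3 + (-2 + 4)/(6 + 1)) = 340*√(3 + 2/7) = 340*√(23/7) = 340*(√161/7) = 340*√161/7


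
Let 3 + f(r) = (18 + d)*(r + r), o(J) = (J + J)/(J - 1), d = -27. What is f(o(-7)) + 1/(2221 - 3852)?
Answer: -112541/3262 ≈ -34.501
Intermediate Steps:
o(J) = 2*J/(-1 + J) (o(J) = (2*J)/(-1 + J) = 2*J/(-1 + J))
f(r) = -3 - 18*r (f(r) = -3 + (18 - 27)*(r + r) = -3 - 18*r)
f(o(-7)) + 1/(2221 - 3852) = (-3 - 36*(-7)/(-1 - 7)) + 1/(2221 - 3852) = (-3 - 36*(-7)/(-8)) + 1/(-1631) = (-3 - 36*(-7)*(-1)/8) - 1/1631 = (-3 - 18*7/4) - 1/1631 = (-3 - 63/2) - 1/1631 = -69/2 - 1/1631 = -112541/3262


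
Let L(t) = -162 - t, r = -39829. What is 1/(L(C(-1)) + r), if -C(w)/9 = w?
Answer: -1/40000 ≈ -2.5000e-5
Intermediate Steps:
C(w) = -9*w
1/(L(C(-1)) + r) = 1/((-162 - (-9)*(-1)) - 39829) = 1/((-162 - 1*9) - 39829) = 1/((-162 - 9) - 39829) = 1/(-171 - 39829) = 1/(-40000) = -1/40000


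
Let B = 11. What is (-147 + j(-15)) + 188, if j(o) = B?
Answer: 52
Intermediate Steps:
j(o) = 11
(-147 + j(-15)) + 188 = (-147 + 11) + 188 = -136 + 188 = 52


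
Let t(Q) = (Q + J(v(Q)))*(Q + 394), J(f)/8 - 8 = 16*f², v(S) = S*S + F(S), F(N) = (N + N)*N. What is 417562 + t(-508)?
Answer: -8746054505323310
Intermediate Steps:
F(N) = 2*N² (F(N) = (2*N)*N = 2*N²)
v(S) = 3*S² (v(S) = S*S + 2*S² = S² + 2*S² = 3*S²)
J(f) = 64 + 128*f² (J(f) = 64 + 8*(16*f²) = 64 + 128*f²)
t(Q) = (394 + Q)*(64 + Q + 1152*Q⁴) (t(Q) = (Q + (64 + 128*(3*Q²)²))*(Q + 394) = (Q + (64 + 128*(9*Q⁴)))*(394 + Q) = (Q + (64 + 1152*Q⁴))*(394 + Q) = (64 + Q + 1152*Q⁴)*(394 + Q) = (394 + Q)*(64 + Q + 1152*Q⁴))
417562 + t(-508) = 417562 + (25216 + (-508)² + 458*(-508) + 1152*(-508)⁵ + 453888*(-508)⁴) = 417562 + (25216 + 258064 - 232664 + 1152*(-33831290272768) + 453888*66597028096) = 417562 + (25216 + 258064 - 232664 - 38973646394228736 + 30227591888437248) = 417562 - 8746054505740872 = -8746054505323310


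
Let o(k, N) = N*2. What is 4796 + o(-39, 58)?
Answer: 4912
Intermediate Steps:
o(k, N) = 2*N
4796 + o(-39, 58) = 4796 + 2*58 = 4796 + 116 = 4912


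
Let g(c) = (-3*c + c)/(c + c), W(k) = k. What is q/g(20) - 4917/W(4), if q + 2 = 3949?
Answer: -20705/4 ≈ -5176.3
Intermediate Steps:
q = 3947 (q = -2 + 3949 = 3947)
g(c) = -1 (g(c) = (-2*c)/((2*c)) = (-2*c)*(1/(2*c)) = -1)
q/g(20) - 4917/W(4) = 3947/(-1) - 4917/4 = 3947*(-1) - 4917*¼ = -3947 - 4917/4 = -20705/4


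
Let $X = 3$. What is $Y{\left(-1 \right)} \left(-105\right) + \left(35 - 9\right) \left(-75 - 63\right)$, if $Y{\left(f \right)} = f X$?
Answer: $-3273$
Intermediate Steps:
$Y{\left(f \right)} = 3 f$ ($Y{\left(f \right)} = f 3 = 3 f$)
$Y{\left(-1 \right)} \left(-105\right) + \left(35 - 9\right) \left(-75 - 63\right) = 3 \left(-1\right) \left(-105\right) + \left(35 - 9\right) \left(-75 - 63\right) = \left(-3\right) \left(-105\right) + 26 \left(-138\right) = 315 - 3588 = -3273$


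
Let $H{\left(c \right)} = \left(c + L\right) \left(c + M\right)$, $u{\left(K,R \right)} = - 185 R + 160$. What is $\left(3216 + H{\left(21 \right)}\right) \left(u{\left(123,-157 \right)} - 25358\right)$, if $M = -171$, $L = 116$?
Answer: $-66683898$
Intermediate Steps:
$u{\left(K,R \right)} = 160 - 185 R$
$H{\left(c \right)} = \left(-171 + c\right) \left(116 + c\right)$ ($H{\left(c \right)} = \left(c + 116\right) \left(c - 171\right) = \left(116 + c\right) \left(-171 + c\right) = \left(-171 + c\right) \left(116 + c\right)$)
$\left(3216 + H{\left(21 \right)}\right) \left(u{\left(123,-157 \right)} - 25358\right) = \left(3216 - \left(20991 - 441\right)\right) \left(\left(160 - -29045\right) - 25358\right) = \left(3216 - 20550\right) \left(\left(160 + 29045\right) - 25358\right) = \left(3216 - 20550\right) \left(29205 - 25358\right) = \left(-17334\right) 3847 = -66683898$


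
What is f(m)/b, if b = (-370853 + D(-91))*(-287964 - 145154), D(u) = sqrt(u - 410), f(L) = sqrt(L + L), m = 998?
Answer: 52979*sqrt(499)/4254825878679070 + I*sqrt(249999)/29783781150753490 ≈ 2.7815e-10 + 1.6788e-14*I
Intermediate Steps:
f(L) = sqrt(2)*sqrt(L) (f(L) = sqrt(2*L) = sqrt(2)*sqrt(L))
D(u) = sqrt(-410 + u)
b = 160623109654 - 433118*I*sqrt(501) (b = (-370853 + sqrt(-410 - 91))*(-287964 - 145154) = (-370853 + sqrt(-501))*(-433118) = (-370853 + I*sqrt(501))*(-433118) = 160623109654 - 433118*I*sqrt(501) ≈ 1.6062e+11 - 9.6945e+6*I)
f(m)/b = (sqrt(2)*sqrt(998))/(160623109654 - 433118*I*sqrt(501)) = (2*sqrt(499))/(160623109654 - 433118*I*sqrt(501)) = 2*sqrt(499)/(160623109654 - 433118*I*sqrt(501))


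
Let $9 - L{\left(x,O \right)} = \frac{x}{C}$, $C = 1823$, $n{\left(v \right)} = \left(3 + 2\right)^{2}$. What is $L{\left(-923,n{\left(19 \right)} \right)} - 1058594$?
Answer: $- \frac{1929799532}{1823} \approx -1.0586 \cdot 10^{6}$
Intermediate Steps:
$n{\left(v \right)} = 25$ ($n{\left(v \right)} = 5^{2} = 25$)
$L{\left(x,O \right)} = 9 - \frac{x}{1823}$
$L{\left(-923,n{\left(19 \right)} \right)} - 1058594 = \left(9 - - \frac{923}{1823}\right) - 1058594 = \left(9 + \frac{923}{1823}\right) - 1058594 = \frac{17330}{1823} - 1058594 = - \frac{1929799532}{1823}$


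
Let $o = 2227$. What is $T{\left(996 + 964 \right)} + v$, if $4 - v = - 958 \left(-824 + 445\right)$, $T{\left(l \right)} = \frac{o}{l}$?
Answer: $- \frac{711630653}{1960} \approx -3.6308 \cdot 10^{5}$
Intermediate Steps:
$T{\left(l \right)} = \frac{2227}{l}$
$v = -363078$ ($v = 4 - - 958 \left(-824 + 445\right) = 4 - \left(-958\right) \left(-379\right) = 4 - 363082 = -363078$)
$T{\left(996 + 964 \right)} + v = \frac{2227}{996 + 964} - 363078 = \frac{2227}{1960} - 363078 = - \frac{711630653}{1960}$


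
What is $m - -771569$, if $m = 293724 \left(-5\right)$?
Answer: $-697051$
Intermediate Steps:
$m = -1468620$
$m - -771569 = -1468620 - -771569 = -1468620 + 771569 = -697051$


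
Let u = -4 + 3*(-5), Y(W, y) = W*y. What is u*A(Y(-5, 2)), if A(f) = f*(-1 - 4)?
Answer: -950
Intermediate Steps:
A(f) = -5*f (A(f) = f*(-5) = -5*f)
u = -19 (u = -4 - 15 = -19)
u*A(Y(-5, 2)) = -(-95)*(-5*2) = -(-95)*(-10) = -19*50 = -950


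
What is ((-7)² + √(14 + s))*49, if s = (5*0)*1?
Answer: 2401 + 49*√14 ≈ 2584.3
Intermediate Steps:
s = 0 (s = 0*1 = 0)
((-7)² + √(14 + s))*49 = ((-7)² + √(14 + 0))*49 = (49 + √14)*49 = 2401 + 49*√14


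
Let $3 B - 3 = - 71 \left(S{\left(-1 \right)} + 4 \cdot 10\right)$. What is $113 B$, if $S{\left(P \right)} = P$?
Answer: $-104186$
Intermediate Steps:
$B = -922$ ($B = 1 + \frac{\left(-71\right) \left(-1 + 4 \cdot 10\right)}{3} = 1 + \frac{\left(-71\right) \left(-1 + 40\right)}{3} = 1 + \frac{\left(-71\right) 39}{3} = 1 + \frac{1}{3} \left(-2769\right) = 1 - 923 = -922$)
$113 B = 113 \left(-922\right) = -104186$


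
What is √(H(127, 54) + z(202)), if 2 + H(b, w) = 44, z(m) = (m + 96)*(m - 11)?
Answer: 8*√890 ≈ 238.66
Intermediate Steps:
z(m) = (-11 + m)*(96 + m) (z(m) = (96 + m)*(-11 + m) = (-11 + m)*(96 + m))
H(b, w) = 42 (H(b, w) = -2 + 44 = 42)
√(H(127, 54) + z(202)) = √(42 + (-1056 + 202² + 85*202)) = √(42 + (-1056 + 40804 + 17170)) = √(42 + 56918) = √56960 = 8*√890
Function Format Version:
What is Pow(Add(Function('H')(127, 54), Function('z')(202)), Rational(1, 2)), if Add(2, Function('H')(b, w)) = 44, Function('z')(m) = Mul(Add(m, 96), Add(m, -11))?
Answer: Mul(8, Pow(890, Rational(1, 2))) ≈ 238.66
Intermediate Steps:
Function('z')(m) = Mul(Add(-11, m), Add(96, m)) (Function('z')(m) = Mul(Add(96, m), Add(-11, m)) = Mul(Add(-11, m), Add(96, m)))
Function('H')(b, w) = 42 (Function('H')(b, w) = Add(-2, 44) = 42)
Pow(Add(Function('H')(127, 54), Function('z')(202)), Rational(1, 2)) = Pow(Add(42, Add(-1056, Pow(202, 2), Mul(85, 202))), Rational(1, 2)) = Pow(Add(42, Add(-1056, 40804, 17170)), Rational(1, 2)) = Pow(Add(42, 56918), Rational(1, 2)) = Pow(56960, Rational(1, 2)) = Mul(8, Pow(890, Rational(1, 2)))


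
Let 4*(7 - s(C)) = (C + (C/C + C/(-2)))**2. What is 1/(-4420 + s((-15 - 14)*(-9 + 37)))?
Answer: -4/181677 ≈ -2.2017e-5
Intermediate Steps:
s(C) = 7 - (1 + C/2)**2/4 (s(C) = 7 - (C + (C/C + C/(-2)))**2/4 = 7 - (C + (1 + C*(-1/2)))**2/4 = 7 - (C + (1 - C/2))**2/4 = 7 - (1 + C/2)**2/4)
1/(-4420 + s((-15 - 14)*(-9 + 37))) = 1/(-4420 + (7 - (2 + (-15 - 14)*(-9 + 37))**2/16)) = 1/(-4420 + (7 - (2 - 29*28)**2/16)) = 1/(-4420 + (7 - (2 - 812)**2/16)) = 1/(-4420 + (7 - 1/16*(-810)**2)) = 1/(-4420 + (7 - 1/16*656100)) = 1/(-4420 + (7 - 164025/4)) = 1/(-4420 - 163997/4) = 1/(-181677/4) = -4/181677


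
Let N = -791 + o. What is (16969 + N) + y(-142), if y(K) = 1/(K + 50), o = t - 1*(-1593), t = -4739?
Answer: 1198943/92 ≈ 13032.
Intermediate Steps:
o = -3146 (o = -4739 - 1*(-1593) = -4739 + 1593 = -3146)
y(K) = 1/(50 + K)
N = -3937 (N = -791 - 3146 = -3937)
(16969 + N) + y(-142) = (16969 - 3937) + 1/(50 - 142) = 13032 + 1/(-92) = 13032 - 1/92 = 1198943/92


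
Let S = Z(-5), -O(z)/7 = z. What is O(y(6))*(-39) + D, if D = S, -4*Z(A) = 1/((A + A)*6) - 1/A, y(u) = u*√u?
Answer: -11/240 + 1638*√6 ≈ 4012.2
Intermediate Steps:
y(u) = u^(3/2)
O(z) = -7*z
Z(A) = 11/(48*A) (Z(A) = -(1/((A + A)*6) - 1/A)/4 = -((⅙)/(2*A) - 1/A)/4 = -((1/(2*A))*(⅙) - 1/A)/4 = -(1/(12*A) - 1/A)/4 = -(-11)/(48*A) = 11/(48*A))
S = -11/240 (S = (11/48)/(-5) = (11/48)*(-⅕) = -11/240 ≈ -0.045833)
D = -11/240 ≈ -0.045833
O(y(6))*(-39) + D = -42*√6*(-39) - 11/240 = 1638*√6 - 11/240 = -11/240 + 1638*√6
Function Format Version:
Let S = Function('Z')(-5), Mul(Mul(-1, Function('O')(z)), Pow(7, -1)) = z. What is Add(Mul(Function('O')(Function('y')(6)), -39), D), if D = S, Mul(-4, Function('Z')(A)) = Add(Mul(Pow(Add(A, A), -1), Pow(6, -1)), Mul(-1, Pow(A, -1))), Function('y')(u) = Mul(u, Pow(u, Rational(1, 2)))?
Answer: Add(Rational(-11, 240), Mul(1638, Pow(6, Rational(1, 2)))) ≈ 4012.2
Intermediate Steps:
Function('y')(u) = Pow(u, Rational(3, 2))
Function('O')(z) = Mul(-7, z)
Function('Z')(A) = Mul(Rational(11, 48), Pow(A, -1)) (Function('Z')(A) = Mul(Rational(-1, 4), Add(Mul(Pow(Add(A, A), -1), Pow(6, -1)), Mul(-1, Pow(A, -1)))) = Mul(Rational(-1, 4), Add(Mul(Pow(Mul(2, A), -1), Rational(1, 6)), Mul(-1, Pow(A, -1)))) = Mul(Rational(-1, 4), Add(Mul(Mul(Rational(1, 2), Pow(A, -1)), Rational(1, 6)), Mul(-1, Pow(A, -1)))) = Mul(Rational(-1, 4), Add(Mul(Rational(1, 12), Pow(A, -1)), Mul(-1, Pow(A, -1)))) = Mul(Rational(-1, 4), Mul(Rational(-11, 12), Pow(A, -1))) = Mul(Rational(11, 48), Pow(A, -1)))
S = Rational(-11, 240) (S = Mul(Rational(11, 48), Pow(-5, -1)) = Mul(Rational(11, 48), Rational(-1, 5)) = Rational(-11, 240) ≈ -0.045833)
D = Rational(-11, 240) ≈ -0.045833
Add(Mul(Function('O')(Function('y')(6)), -39), D) = Add(Mul(Mul(-7, Pow(6, Rational(3, 2))), -39), Rational(-11, 240)) = Add(Mul(Mul(-7, Mul(6, Pow(6, Rational(1, 2)))), -39), Rational(-11, 240)) = Add(Mul(Mul(-42, Pow(6, Rational(1, 2))), -39), Rational(-11, 240)) = Add(Mul(1638, Pow(6, Rational(1, 2))), Rational(-11, 240)) = Add(Rational(-11, 240), Mul(1638, Pow(6, Rational(1, 2))))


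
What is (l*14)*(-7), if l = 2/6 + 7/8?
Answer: -1421/12 ≈ -118.42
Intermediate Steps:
l = 29/24 (l = 2*(1/6) + 7*(1/8) = 1/3 + 7/8 = 29/24 ≈ 1.2083)
(l*14)*(-7) = ((29/24)*14)*(-7) = (203/12)*(-7) = -1421/12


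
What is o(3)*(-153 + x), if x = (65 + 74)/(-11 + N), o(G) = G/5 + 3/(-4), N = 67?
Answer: 25287/1120 ≈ 22.578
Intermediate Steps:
o(G) = -¾ + G/5 (o(G) = G*(⅕) + 3*(-¼) = G/5 - ¾ = -¾ + G/5)
x = 139/56 (x = (65 + 74)/(-11 + 67) = 139/56 ≈ 2.4821)
o(3)*(-153 + x) = (-¾ + (⅕)*3)*(-153 + 139/56) = (-¾ + ⅗)*(-8429/56) = -3/20*(-8429/56) = 25287/1120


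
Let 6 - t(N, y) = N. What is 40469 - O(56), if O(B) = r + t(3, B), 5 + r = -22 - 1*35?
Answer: 40528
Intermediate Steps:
r = -62 (r = -5 + (-22 - 1*35) = -5 + (-22 - 35) = -5 - 57 = -62)
t(N, y) = 6 - N
O(B) = -59 (O(B) = -62 + (6 - 1*3) = -62 + (6 - 3) = -62 + 3 = -59)
40469 - O(56) = 40469 - 1*(-59) = 40469 + 59 = 40528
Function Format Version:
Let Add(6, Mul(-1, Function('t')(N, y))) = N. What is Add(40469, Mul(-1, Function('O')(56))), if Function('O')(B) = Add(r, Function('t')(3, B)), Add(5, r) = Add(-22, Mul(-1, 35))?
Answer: 40528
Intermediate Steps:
r = -62 (r = Add(-5, Add(-22, Mul(-1, 35))) = Add(-5, Add(-22, -35)) = Add(-5, -57) = -62)
Function('t')(N, y) = Add(6, Mul(-1, N))
Function('O')(B) = -59 (Function('O')(B) = Add(-62, Add(6, Mul(-1, 3))) = Add(-62, Add(6, -3)) = Add(-62, 3) = -59)
Add(40469, Mul(-1, Function('O')(56))) = Add(40469, Mul(-1, -59)) = Add(40469, 59) = 40528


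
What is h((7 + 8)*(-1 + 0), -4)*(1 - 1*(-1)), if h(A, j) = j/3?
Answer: -8/3 ≈ -2.6667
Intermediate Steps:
h(A, j) = j/3 (h(A, j) = j*(1/3) = j/3)
h((7 + 8)*(-1 + 0), -4)*(1 - 1*(-1)) = ((1/3)*(-4))*(1 - 1*(-1)) = -4*(1 + 1)/3 = -4/3*2 = -8/3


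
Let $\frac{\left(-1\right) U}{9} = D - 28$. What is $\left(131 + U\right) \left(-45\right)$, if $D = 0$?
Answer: $-17235$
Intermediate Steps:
$U = 252$ ($U = - 9 \left(0 - 28\right) = \left(-9\right) \left(-28\right) = 252$)
$\left(131 + U\right) \left(-45\right) = \left(131 + 252\right) \left(-45\right) = 383 \left(-45\right) = -17235$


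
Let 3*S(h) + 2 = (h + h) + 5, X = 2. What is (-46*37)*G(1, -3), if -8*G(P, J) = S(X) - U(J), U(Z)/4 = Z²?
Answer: -85951/12 ≈ -7162.6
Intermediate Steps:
U(Z) = 4*Z²
S(h) = 1 + 2*h/3 (S(h) = -⅔ + ((h + h) + 5)/3 = -⅔ + (2*h + 5)/3 = -⅔ + (5 + 2*h)/3 = -⅔ + (5/3 + 2*h/3) = 1 + 2*h/3)
G(P, J) = -7/24 + J²/2 (G(P, J) = -((1 + (⅔)*2) - 4*J²)/8 = -((1 + 4/3) - 4*J²)/8 = -(7/3 - 4*J²)/8 = -7/24 + J²/2)
(-46*37)*G(1, -3) = (-46*37)*(-7/24 + (½)*(-3)²) = -1702*(-7/24 + (½)*9) = -1702*(-7/24 + 9/2) = -1702*101/24 = -85951/12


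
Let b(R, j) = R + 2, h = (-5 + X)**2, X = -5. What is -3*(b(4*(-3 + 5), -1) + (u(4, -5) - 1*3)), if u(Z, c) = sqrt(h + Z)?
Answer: -21 - 6*sqrt(26) ≈ -51.594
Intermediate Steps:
h = 100 (h = (-5 - 5)**2 = (-10)**2 = 100)
u(Z, c) = sqrt(100 + Z)
b(R, j) = 2 + R
-3*(b(4*(-3 + 5), -1) + (u(4, -5) - 1*3)) = -3*((2 + 4*(-3 + 5)) + (sqrt(100 + 4) - 1*3)) = -3*((2 + 4*2) + (sqrt(104) - 3)) = -3*((2 + 8) + (2*sqrt(26) - 3)) = -3*(10 + (-3 + 2*sqrt(26))) = -3*(7 + 2*sqrt(26)) = -21 - 6*sqrt(26)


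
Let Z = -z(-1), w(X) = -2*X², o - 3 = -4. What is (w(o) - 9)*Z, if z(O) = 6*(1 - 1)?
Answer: 0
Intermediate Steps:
o = -1 (o = 3 - 4 = -1)
z(O) = 0 (z(O) = 6*0 = 0)
Z = 0 (Z = -1*0 = 0)
(w(o) - 9)*Z = (-2*(-1)² - 9)*0 = (-2*1 - 9)*0 = (-2 - 9)*0 = -11*0 = 0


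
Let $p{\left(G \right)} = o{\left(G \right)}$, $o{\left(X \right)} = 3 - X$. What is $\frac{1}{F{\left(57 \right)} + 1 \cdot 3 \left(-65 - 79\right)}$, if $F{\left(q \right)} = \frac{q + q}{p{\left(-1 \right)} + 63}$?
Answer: $- \frac{67}{28830} \approx -0.002324$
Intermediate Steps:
$p{\left(G \right)} = 3 - G$
$F{\left(q \right)} = \frac{2 q}{67}$ ($F{\left(q \right)} = \frac{q + q}{\left(3 - -1\right) + 63} = \frac{2 q}{\left(3 + 1\right) + 63} = \frac{2 q}{4 + 63} = \frac{2 q}{67}$)
$\frac{1}{F{\left(57 \right)} + 1 \cdot 3 \left(-65 - 79\right)} = \frac{1}{\frac{2}{67} \cdot 57 + 1 \cdot 3 \left(-65 - 79\right)} = \frac{1}{\frac{114}{67} + 3 \left(-144\right)} = \frac{1}{\frac{114}{67} - 432} = \frac{1}{- \frac{28830}{67}} = - \frac{67}{28830}$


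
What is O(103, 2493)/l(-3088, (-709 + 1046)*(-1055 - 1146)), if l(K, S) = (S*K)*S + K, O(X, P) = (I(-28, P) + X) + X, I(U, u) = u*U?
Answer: 34799/849468311950480 ≈ 4.0966e-11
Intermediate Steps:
I(U, u) = U*u
O(X, P) = -28*P + 2*X (O(X, P) = (-28*P + X) + X = (X - 28*P) + X = -28*P + 2*X)
l(K, S) = K + K*S² (l(K, S) = (K*S)*S + K = K*S² + K = K + K*S²)
O(103, 2493)/l(-3088, (-709 + 1046)*(-1055 - 1146)) = (-28*2493 + 2*103)/((-3088*(1 + ((-709 + 1046)*(-1055 - 1146))²))) = (-69804 + 206)/((-3088*(1 + (337*(-2201))²))) = -69598*(-1/(3088*(1 + (-741737)²))) = -69598*(-1/(3088*(1 + 550173777169))) = -69598/((-3088*550173777170)) = -69598/(-1698936623900960) = -69598*(-1/1698936623900960) = 34799/849468311950480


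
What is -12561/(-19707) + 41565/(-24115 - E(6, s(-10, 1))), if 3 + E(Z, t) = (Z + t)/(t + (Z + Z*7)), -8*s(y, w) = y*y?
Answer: -12217985842/11245727291 ≈ -1.0865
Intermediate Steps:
s(y, w) = -y²/8 (s(y, w) = -y*y/8 = -y²/8)
E(Z, t) = -3 + (Z + t)/(t + 8*Z) (E(Z, t) = -3 + (Z + t)/(t + (Z + Z*7)) = -3 + (Z + t)/(t + (Z + 7*Z)) = -3 + (Z + t)/(t + 8*Z))
-12561/(-19707) + 41565/(-24115 - E(6, s(-10, 1))) = -12561/(-19707) + 41565/(-24115 - (-23*6 - (-1)*(-10)²/4)/(-⅛*(-10)² + 8*6)) = -12561*(-1/19707) + 41565/(-24115 - (-138 - (-1)*100/4)/(-⅛*100 + 48)) = 4187/6569 + 41565/(-24115 - (-138 - 2*(-25/2))/(-25/2 + 48)) = 4187/6569 + 41565/(-24115 - (-138 + 25)/71/2) = 4187/6569 + 41565/(-24115 - 2*(-113)/71) = 4187/6569 + 41565/(-24115 - 1*(-226/71)) = 4187/6569 + 41565/(-24115 + 226/71) = 4187/6569 + 41565/(-1711939/71) = 4187/6569 + 41565*(-71/1711939) = 4187/6569 - 2951115/1711939 = -12217985842/11245727291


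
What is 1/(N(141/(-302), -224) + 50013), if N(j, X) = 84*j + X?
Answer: 151/7512217 ≈ 2.0101e-5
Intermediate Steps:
N(j, X) = X + 84*j
1/(N(141/(-302), -224) + 50013) = 1/((-224 + 84*(141/(-302))) + 50013) = 1/((-224 + 84*(141*(-1/302))) + 50013) = 1/((-224 + 84*(-141/302)) + 50013) = 1/((-224 - 5922/151) + 50013) = 1/(-39746/151 + 50013) = 1/(7512217/151) = 151/7512217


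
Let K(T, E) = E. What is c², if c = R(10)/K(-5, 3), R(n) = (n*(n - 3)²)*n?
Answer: 24010000/9 ≈ 2.6678e+6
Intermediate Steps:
R(n) = n²*(-3 + n)² (R(n) = (n*(-3 + n)²)*n = n²*(-3 + n)²)
c = 4900/3 (c = (10²*(-3 + 10)²)/3 = (100*7²)*(⅓) = (100*49)*(⅓) = 4900*(⅓) = 4900/3 ≈ 1633.3)
c² = (4900/3)² = 24010000/9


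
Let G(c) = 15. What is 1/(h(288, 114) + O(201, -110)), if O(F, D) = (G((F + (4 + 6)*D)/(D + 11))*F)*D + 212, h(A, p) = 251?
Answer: -1/331187 ≈ -3.0194e-6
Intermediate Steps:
O(F, D) = 212 + 15*D*F (O(F, D) = (15*F)*D + 212 = 15*D*F + 212 = 212 + 15*D*F)
1/(h(288, 114) + O(201, -110)) = 1/(251 + (212 + 15*(-110)*201)) = 1/(251 + (212 - 331650)) = 1/(251 - 331438) = 1/(-331187) = -1/331187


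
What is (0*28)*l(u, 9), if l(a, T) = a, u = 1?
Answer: 0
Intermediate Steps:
(0*28)*l(u, 9) = (0*28)*1 = 0*1 = 0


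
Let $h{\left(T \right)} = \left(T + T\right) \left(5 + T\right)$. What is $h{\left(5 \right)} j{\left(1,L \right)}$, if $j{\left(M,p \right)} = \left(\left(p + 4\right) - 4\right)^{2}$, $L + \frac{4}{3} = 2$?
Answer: $\frac{400}{9} \approx 44.444$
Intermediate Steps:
$L = \frac{2}{3}$ ($L = - \frac{4}{3} + 2 = \frac{2}{3} \approx 0.66667$)
$j{\left(M,p \right)} = p^{2}$ ($j{\left(M,p \right)} = \left(\left(4 + p\right) - 4\right)^{2} = p^{2}$)
$h{\left(T \right)} = 2 T \left(5 + T\right)$
$h{\left(5 \right)} j{\left(1,L \right)} = 2 \cdot 5 \left(5 + 5\right) \left(\frac{2}{3}\right)^{2} = 2 \cdot 5 \cdot 10 \cdot \frac{4}{9} = 100 \cdot \frac{4}{9} = \frac{400}{9}$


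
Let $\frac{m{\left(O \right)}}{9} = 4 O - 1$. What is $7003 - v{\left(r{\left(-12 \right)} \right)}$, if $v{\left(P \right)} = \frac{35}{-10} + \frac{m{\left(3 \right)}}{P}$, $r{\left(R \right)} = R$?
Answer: $\frac{28059}{4} \approx 7014.8$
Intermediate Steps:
$m{\left(O \right)} = -9 + 36 O$ ($m{\left(O \right)} = 9 \left(4 O - 1\right) = 9 \left(-1 + 4 O\right) = -9 + 36 O$)
$v{\left(P \right)} = - \frac{7}{2} + \frac{99}{P}$ ($v{\left(P \right)} = \frac{35}{-10} + \frac{-9 + 36 \cdot 3}{P} = 35 \left(- \frac{1}{10}\right) + \frac{-9 + 108}{P} = - \frac{7}{2} + \frac{99}{P}$)
$7003 - v{\left(r{\left(-12 \right)} \right)} = 7003 - \left(- \frac{7}{2} + \frac{99}{-12}\right) = 7003 - \left(- \frac{7}{2} + 99 \left(- \frac{1}{12}\right)\right) = 7003 - \left(- \frac{7}{2} - \frac{33}{4}\right) = 7003 - - \frac{47}{4} = 7003 + \frac{47}{4} = \frac{28059}{4}$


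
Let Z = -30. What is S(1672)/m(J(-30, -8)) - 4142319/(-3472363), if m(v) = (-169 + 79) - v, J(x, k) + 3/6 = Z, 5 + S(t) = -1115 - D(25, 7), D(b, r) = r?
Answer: 1188520309/59030171 ≈ 20.134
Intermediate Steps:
S(t) = -1127 (S(t) = -5 + (-1115 - 1*7) = -5 + (-1115 - 7) = -5 - 1122 = -1127)
J(x, k) = -61/2 (J(x, k) = -1/2 - 30 = -61/2)
m(v) = -90 - v
S(1672)/m(J(-30, -8)) - 4142319/(-3472363) = -1127/(-90 - 1*(-61/2)) - 4142319/(-3472363) = -1127/(-90 + 61/2) - 4142319*(-1/3472363) = -1127/(-119/2) + 4142319/3472363 = -1127*(-2/119) + 4142319/3472363 = 322/17 + 4142319/3472363 = 1188520309/59030171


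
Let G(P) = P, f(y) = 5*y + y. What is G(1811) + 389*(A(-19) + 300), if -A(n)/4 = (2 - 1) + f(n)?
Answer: 294339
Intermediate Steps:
f(y) = 6*y
A(n) = -4 - 24*n (A(n) = -4*((2 - 1) + 6*n) = -4*(1 + 6*n) = -4 - 24*n)
G(1811) + 389*(A(-19) + 300) = 1811 + 389*((-4 - 24*(-19)) + 300) = 1811 + 389*((-4 + 456) + 300) = 1811 + 389*(452 + 300) = 1811 + 389*752 = 1811 + 292528 = 294339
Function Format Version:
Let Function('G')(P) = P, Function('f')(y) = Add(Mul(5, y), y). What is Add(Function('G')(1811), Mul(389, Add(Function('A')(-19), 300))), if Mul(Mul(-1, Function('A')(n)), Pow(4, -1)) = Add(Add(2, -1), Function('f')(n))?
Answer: 294339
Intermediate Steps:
Function('f')(y) = Mul(6, y)
Function('A')(n) = Add(-4, Mul(-24, n)) (Function('A')(n) = Mul(-4, Add(Add(2, -1), Mul(6, n))) = Mul(-4, Add(1, Mul(6, n))) = Add(-4, Mul(-24, n)))
Add(Function('G')(1811), Mul(389, Add(Function('A')(-19), 300))) = Add(1811, Mul(389, Add(Add(-4, Mul(-24, -19)), 300))) = Add(1811, Mul(389, Add(Add(-4, 456), 300))) = Add(1811, Mul(389, Add(452, 300))) = Add(1811, Mul(389, 752)) = Add(1811, 292528) = 294339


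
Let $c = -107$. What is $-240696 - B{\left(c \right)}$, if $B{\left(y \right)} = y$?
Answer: $-240589$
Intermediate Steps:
$-240696 - B{\left(c \right)} = -240696 - -107 = -240696 + 107 = -240589$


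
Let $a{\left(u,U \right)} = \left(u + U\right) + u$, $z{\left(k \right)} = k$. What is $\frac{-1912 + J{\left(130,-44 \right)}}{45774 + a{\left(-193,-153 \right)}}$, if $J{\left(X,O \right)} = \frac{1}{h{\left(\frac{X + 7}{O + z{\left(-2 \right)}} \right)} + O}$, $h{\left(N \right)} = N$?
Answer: $- \frac{4131878}{97752835} \approx -0.042269$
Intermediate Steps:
$a{\left(u,U \right)} = U + 2 u$ ($a{\left(u,U \right)} = \left(U + u\right) + u = U + 2 u$)
$J{\left(X,O \right)} = \frac{1}{O + \frac{7 + X}{-2 + O}}$ ($J{\left(X,O \right)} = \frac{1}{\frac{X + 7}{O - 2} + O} = \frac{1}{\frac{7 + X}{-2 + O} + O} = \frac{1}{O + \frac{7 + X}{-2 + O}}$)
$\frac{-1912 + J{\left(130,-44 \right)}}{45774 + a{\left(-193,-153 \right)}} = \frac{-1912 + \frac{-2 - 44}{7 + 130 - 44 \left(-2 - 44\right)}}{45774 + \left(-153 + 2 \left(-193\right)\right)} = \frac{-1912 + \frac{1}{7 + 130 - -2024} \left(-46\right)}{45774 - 539} = \frac{-1912 + \frac{1}{7 + 130 + 2024} \left(-46\right)}{45774 - 539} = \frac{-1912 + \frac{1}{2161} \left(-46\right)}{45235} = \left(-1912 + \frac{1}{2161} \left(-46\right)\right) \frac{1}{45235} = \left(-1912 - \frac{46}{2161}\right) \frac{1}{45235} = \left(- \frac{4131878}{2161}\right) \frac{1}{45235} = - \frac{4131878}{97752835}$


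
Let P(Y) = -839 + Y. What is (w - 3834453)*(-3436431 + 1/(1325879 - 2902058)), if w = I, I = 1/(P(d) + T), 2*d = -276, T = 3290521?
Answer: 34160348138348896307200825/2592455086188 ≈ 1.3177e+13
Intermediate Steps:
d = -138 (d = (½)*(-276) = -138)
I = 1/3289544 (I = 1/((-839 - 138) + 3290521) = 1/(-977 + 3290521) = 1/3289544 ≈ 3.0399e-7)
w = 1/3289544 ≈ 3.0399e-7
(w - 3834453)*(-3436431 + 1/(1325879 - 2902058)) = (1/3289544 - 3834453)*(-3436431 + 1/(1325879 - 2902058)) = -12613601859431*(-3436431 + 1/(-1576179))/3289544 = -12613601859431*(-3436431 - 1/1576179)/3289544 = -12613601859431/3289544*(-5416430377150/1576179) = 34160348138348896307200825/2592455086188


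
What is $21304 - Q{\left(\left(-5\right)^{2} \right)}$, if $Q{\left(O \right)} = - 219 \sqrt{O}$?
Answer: $22399$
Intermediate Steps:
$21304 - Q{\left(\left(-5\right)^{2} \right)} = 21304 - - 219 \sqrt{\left(-5\right)^{2}} = 21304 - - 219 \sqrt{25} = 21304 - \left(-219\right) 5 = 21304 - -1095 = 21304 + 1095 = 22399$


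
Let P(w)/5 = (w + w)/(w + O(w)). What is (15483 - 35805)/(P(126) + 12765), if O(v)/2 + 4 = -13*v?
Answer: -10696146/6718435 ≈ -1.5921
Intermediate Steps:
O(v) = -8 - 26*v (O(v) = -8 + 2*(-13*v) = -8 - 26*v)
P(w) = 10*w/(-8 - 25*w) (P(w) = 5*((w + w)/(w + (-8 - 26*w))) = 5*((2*w)/(-8 - 25*w)) = 5*(2*w/(-8 - 25*w)) = 10*w/(-8 - 25*w))
(15483 - 35805)/(P(126) + 12765) = (15483 - 35805)/(-10*126/(8 + 25*126) + 12765) = -20322/(-10*126/(8 + 3150) + 12765) = -20322/(-10*126/3158 + 12765) = -20322/(-10*126*1/3158 + 12765) = -20322/(-630/1579 + 12765) = -20322/20155305/1579 = -20322*1579/20155305 = -10696146/6718435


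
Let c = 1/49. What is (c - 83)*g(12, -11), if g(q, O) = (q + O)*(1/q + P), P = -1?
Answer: 22363/294 ≈ 76.065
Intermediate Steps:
g(q, O) = (-1 + 1/q)*(O + q) (g(q, O) = (q + O)*(1/q - 1) = (O + q)*(-1 + 1/q) = (-1 + 1/q)*(O + q))
c = 1/49 ≈ 0.020408
(c - 83)*g(12, -11) = (1/49 - 83)*(1 - 1*(-11) - 1*12 - 11/12) = -4066*(1 + 11 - 12 - 11*1/12)/49 = -4066*(1 + 11 - 12 - 11/12)/49 = -4066/49*(-11/12) = 22363/294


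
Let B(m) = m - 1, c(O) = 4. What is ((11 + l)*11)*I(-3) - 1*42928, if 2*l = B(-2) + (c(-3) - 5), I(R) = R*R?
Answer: -42037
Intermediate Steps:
B(m) = -1 + m
I(R) = R²
l = -2 (l = ((-1 - 2) + (4 - 5))/2 = (-3 - 1)/2 = (½)*(-4) = -2)
((11 + l)*11)*I(-3) - 1*42928 = ((11 - 2)*11)*(-3)² - 1*42928 = (9*11)*9 - 42928 = 99*9 - 42928 = 891 - 42928 = -42037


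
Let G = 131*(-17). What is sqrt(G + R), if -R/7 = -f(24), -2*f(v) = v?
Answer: I*sqrt(2311) ≈ 48.073*I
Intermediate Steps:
f(v) = -v/2
G = -2227
R = -84 (R = -(-7)*(-1/2*24) = -(-7)*(-12) = -7*12 = -84)
sqrt(G + R) = sqrt(-2227 - 84) = sqrt(-2311) = I*sqrt(2311)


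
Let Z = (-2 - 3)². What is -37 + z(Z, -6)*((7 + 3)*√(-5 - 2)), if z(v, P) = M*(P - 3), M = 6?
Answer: -37 - 540*I*√7 ≈ -37.0 - 1428.7*I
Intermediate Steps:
Z = 25 (Z = (-5)² = 25)
z(v, P) = -18 + 6*P (z(v, P) = 6*(P - 3) = 6*(-3 + P) = -18 + 6*P)
-37 + z(Z, -6)*((7 + 3)*√(-5 - 2)) = -37 + (-18 + 6*(-6))*((7 + 3)*√(-5 - 2)) = -37 + (-18 - 36)*(10*√(-7)) = -37 - 540*I*√7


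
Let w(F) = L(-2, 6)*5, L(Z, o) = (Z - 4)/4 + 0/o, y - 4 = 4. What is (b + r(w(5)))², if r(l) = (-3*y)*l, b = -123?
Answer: 3249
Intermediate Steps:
y = 8 (y = 4 + 4 = 8)
L(Z, o) = -1 + Z/4 (L(Z, o) = (-4 + Z)*(¼) + 0 = (-1 + Z/4) + 0 = -1 + Z/4)
w(F) = -15/2 (w(F) = (-1 + (¼)*(-2))*5 = (-1 - ½)*5 = -3/2*5 = -15/2)
r(l) = -24*l (r(l) = (-3*8)*l = -24*l)
(b + r(w(5)))² = (-123 - 24*(-15/2))² = (-123 + 180)² = 57² = 3249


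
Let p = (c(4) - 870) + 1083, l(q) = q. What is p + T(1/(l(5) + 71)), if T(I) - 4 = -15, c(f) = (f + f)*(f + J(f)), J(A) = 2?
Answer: 250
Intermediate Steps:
c(f) = 2*f*(2 + f) (c(f) = (f + f)*(f + 2) = (2*f)*(2 + f) = 2*f*(2 + f))
T(I) = -11 (T(I) = 4 - 15 = -11)
p = 261 (p = (2*4*(2 + 4) - 870) + 1083 = (2*4*6 - 870) + 1083 = (48 - 870) + 1083 = -822 + 1083 = 261)
p + T(1/(l(5) + 71)) = 261 - 11 = 250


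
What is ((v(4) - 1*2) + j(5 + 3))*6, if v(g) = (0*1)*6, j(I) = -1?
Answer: -18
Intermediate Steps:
v(g) = 0 (v(g) = 0*6 = 0)
((v(4) - 1*2) + j(5 + 3))*6 = ((0 - 1*2) - 1)*6 = ((0 - 2) - 1)*6 = (-2 - 1)*6 = -3*6 = -18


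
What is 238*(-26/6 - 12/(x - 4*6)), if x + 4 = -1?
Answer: -81158/87 ≈ -932.85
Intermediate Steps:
x = -5 (x = -4 - 1 = -5)
238*(-26/6 - 12/(x - 4*6)) = 238*(-26/6 - 12/(-5 - 4*6)) = 238*(-26*1/6 - 12/(-5 - 24)) = 238*(-13/3 - 12/(-29)) = 238*(-13/3 - 12*(-1/29)) = 238*(-13/3 + 12/29) = 238*(-341/87) = -81158/87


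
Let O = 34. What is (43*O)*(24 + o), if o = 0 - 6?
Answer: 26316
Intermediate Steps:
o = -6
(43*O)*(24 + o) = (43*34)*(24 - 6) = 1462*18 = 26316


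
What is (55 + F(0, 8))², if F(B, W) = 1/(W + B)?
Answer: 194481/64 ≈ 3038.8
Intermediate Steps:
F(B, W) = 1/(B + W)
(55 + F(0, 8))² = (55 + 1/(0 + 8))² = (55 + 1/8)² = (55 + ⅛)² = (441/8)² = 194481/64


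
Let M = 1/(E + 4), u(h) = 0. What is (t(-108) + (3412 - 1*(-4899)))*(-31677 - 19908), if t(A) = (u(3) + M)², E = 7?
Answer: -51875526720/121 ≈ -4.2872e+8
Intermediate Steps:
M = 1/11 (M = 1/(7 + 4) = 1/11 ≈ 0.090909)
t(A) = 1/121 (t(A) = (0 + 1/11)² = (1/11)² = 1/121)
(t(-108) + (3412 - 1*(-4899)))*(-31677 - 19908) = (1/121 + (3412 - 1*(-4899)))*(-31677 - 19908) = (1/121 + (3412 + 4899))*(-51585) = (1/121 + 8311)*(-51585) = (1005632/121)*(-51585) = -51875526720/121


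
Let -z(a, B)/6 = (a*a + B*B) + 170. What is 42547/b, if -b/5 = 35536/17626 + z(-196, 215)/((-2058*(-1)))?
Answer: 18373368839/529532085 ≈ 34.697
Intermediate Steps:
z(a, B) = -1020 - 6*B² - 6*a² (z(a, B) = -6*((a*a + B*B) + 170) = -6*((a² + B²) + 170) = -6*((B² + a²) + 170) = -6*(170 + B² + a²) = -1020 - 6*B² - 6*a²)
b = 529532085/431837 (b = -5*(35536/17626 + (-1020 - 6*215² - 6*(-196)²)/((-2058*(-1)))) = -5*(35536*(1/17626) + (-1020 - 6*46225 - 6*38416)/2058) = -5*(17768/8813 + (-1020 - 277350 - 230496)*(1/2058)) = -5*(17768/8813 - 508866*1/2058) = -5*(17768/8813 - 84811/343) = -5*(-105906417/431837) = 529532085/431837 ≈ 1226.2)
42547/b = 42547/(529532085/431837) = 42547*(431837/529532085) = 18373368839/529532085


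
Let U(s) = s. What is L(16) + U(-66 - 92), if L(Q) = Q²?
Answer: 98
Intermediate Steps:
L(16) + U(-66 - 92) = 16² + (-66 - 92) = 256 - 158 = 98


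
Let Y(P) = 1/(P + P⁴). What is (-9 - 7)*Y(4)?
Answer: -4/65 ≈ -0.061538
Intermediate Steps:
(-9 - 7)*Y(4) = (-9 - 7)/(4 + 4⁴) = -16/(4 + 256) = -16/260 = -16*1/260 = -4/65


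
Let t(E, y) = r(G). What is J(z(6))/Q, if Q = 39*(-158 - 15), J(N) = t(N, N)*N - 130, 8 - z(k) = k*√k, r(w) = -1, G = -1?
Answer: 46/2249 - 2*√6/2249 ≈ 0.018275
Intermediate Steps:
t(E, y) = -1
z(k) = 8 - k^(3/2) (z(k) = 8 - k*√k = 8 - k^(3/2))
J(N) = -130 - N (J(N) = -N - 130 = -130 - N)
Q = -6747 (Q = 39*(-173) = -6747)
J(z(6))/Q = (-130 - (8 - 6^(3/2)))/(-6747) = (-130 - (8 - 6*√6))*(-1/6747) = (-130 + (-8 + 6*√6))*(-1/6747) = (-138 + 6*√6)*(-1/6747) = 46/2249 - 2*√6/2249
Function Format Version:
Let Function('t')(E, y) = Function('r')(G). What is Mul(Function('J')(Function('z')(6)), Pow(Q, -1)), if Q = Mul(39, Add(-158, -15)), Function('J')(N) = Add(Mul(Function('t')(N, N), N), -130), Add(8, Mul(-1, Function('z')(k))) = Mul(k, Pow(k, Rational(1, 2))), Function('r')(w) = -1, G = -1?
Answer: Add(Rational(46, 2249), Mul(Rational(-2, 2249), Pow(6, Rational(1, 2)))) ≈ 0.018275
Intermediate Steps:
Function('t')(E, y) = -1
Function('z')(k) = Add(8, Mul(-1, Pow(k, Rational(3, 2)))) (Function('z')(k) = Add(8, Mul(-1, Mul(k, Pow(k, Rational(1, 2))))) = Add(8, Mul(-1, Pow(k, Rational(3, 2)))))
Function('J')(N) = Add(-130, Mul(-1, N)) (Function('J')(N) = Add(Mul(-1, N), -130) = Add(-130, Mul(-1, N)))
Q = -6747 (Q = Mul(39, -173) = -6747)
Mul(Function('J')(Function('z')(6)), Pow(Q, -1)) = Mul(Add(-130, Mul(-1, Add(8, Mul(-1, Pow(6, Rational(3, 2)))))), Pow(-6747, -1)) = Mul(Add(-130, Mul(-1, Add(8, Mul(-1, Mul(6, Pow(6, Rational(1, 2))))))), Rational(-1, 6747)) = Mul(Add(-130, Mul(-1, Add(8, Mul(-6, Pow(6, Rational(1, 2)))))), Rational(-1, 6747)) = Mul(Add(-130, Add(-8, Mul(6, Pow(6, Rational(1, 2))))), Rational(-1, 6747)) = Mul(Add(-138, Mul(6, Pow(6, Rational(1, 2)))), Rational(-1, 6747)) = Add(Rational(46, 2249), Mul(Rational(-2, 2249), Pow(6, Rational(1, 2))))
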